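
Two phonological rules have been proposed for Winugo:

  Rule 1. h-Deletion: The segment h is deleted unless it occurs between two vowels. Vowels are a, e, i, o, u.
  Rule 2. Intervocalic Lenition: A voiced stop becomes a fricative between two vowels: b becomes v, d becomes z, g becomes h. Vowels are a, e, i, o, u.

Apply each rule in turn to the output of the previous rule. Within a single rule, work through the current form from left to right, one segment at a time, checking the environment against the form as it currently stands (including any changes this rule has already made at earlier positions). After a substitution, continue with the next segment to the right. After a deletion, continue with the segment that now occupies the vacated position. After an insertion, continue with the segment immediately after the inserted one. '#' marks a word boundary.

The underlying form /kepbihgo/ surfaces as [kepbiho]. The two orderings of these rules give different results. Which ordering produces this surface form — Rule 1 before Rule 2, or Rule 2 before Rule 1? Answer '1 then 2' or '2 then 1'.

1 then 2

Order 1 then 2:
  1 h-Deletion: [kepbihgo] → [kepbigo]
  2 Intervocalic Lenition: [kepbigo] → [kepbiho]
  result: [kepbiho]
Order 2 then 1:
  2 Intervocalic Lenition: no change — [kepbihgo]
  1 h-Deletion: [kepbihgo] → [kepbigo]
  result: [kepbigo]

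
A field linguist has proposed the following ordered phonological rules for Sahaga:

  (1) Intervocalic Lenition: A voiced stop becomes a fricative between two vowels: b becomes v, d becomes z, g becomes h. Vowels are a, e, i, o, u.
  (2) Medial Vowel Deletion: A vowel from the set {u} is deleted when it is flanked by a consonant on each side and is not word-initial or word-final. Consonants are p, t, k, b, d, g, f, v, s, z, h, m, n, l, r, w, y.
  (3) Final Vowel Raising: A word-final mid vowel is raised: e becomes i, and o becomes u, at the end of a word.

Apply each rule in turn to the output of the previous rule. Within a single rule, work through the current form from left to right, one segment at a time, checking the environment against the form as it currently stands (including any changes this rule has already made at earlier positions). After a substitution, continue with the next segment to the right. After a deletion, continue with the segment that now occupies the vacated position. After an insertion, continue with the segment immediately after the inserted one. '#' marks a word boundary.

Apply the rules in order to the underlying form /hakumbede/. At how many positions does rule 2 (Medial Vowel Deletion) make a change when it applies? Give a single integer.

1

(1) Intervocalic Lenition: [hakumbede] → [hakumbeze]
(2) Medial Vowel Deletion: [hakumbeze] → [hakmbeze]
(3) Final Vowel Raising: [hakmbeze] → [hakmbezi]
Rule 2 changed 1 position(s).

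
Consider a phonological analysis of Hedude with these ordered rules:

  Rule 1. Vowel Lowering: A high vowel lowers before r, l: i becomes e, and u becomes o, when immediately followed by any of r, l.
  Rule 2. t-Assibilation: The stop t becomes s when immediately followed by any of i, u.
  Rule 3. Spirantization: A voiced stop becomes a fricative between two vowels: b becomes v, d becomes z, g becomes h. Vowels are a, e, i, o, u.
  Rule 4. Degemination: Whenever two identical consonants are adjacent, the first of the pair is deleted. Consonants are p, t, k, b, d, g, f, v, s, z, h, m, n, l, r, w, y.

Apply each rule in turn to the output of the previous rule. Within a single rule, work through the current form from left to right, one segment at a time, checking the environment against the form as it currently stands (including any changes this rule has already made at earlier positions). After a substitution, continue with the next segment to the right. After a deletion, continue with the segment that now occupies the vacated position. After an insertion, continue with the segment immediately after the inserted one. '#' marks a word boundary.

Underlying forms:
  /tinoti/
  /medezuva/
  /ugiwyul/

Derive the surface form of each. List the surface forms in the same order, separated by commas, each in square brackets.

[sinosi], [mezezuva], [uhiwyol]

/tinoti/:
  Rule 1 Vowel Lowering: no change — [tinoti]
  Rule 2 t-Assibilation: [tinoti] → [sinosi]
  Rule 3 Spirantization: no change — [sinosi]
  Rule 4 Degemination: no change — [sinosi]
/medezuva/:
  Rule 1 Vowel Lowering: no change — [medezuva]
  Rule 2 t-Assibilation: no change — [medezuva]
  Rule 3 Spirantization: [medezuva] → [mezezuva]
  Rule 4 Degemination: no change — [mezezuva]
/ugiwyul/:
  Rule 1 Vowel Lowering: [ugiwyul] → [ugiwyol]
  Rule 2 t-Assibilation: no change — [ugiwyol]
  Rule 3 Spirantization: [ugiwyol] → [uhiwyol]
  Rule 4 Degemination: no change — [uhiwyol]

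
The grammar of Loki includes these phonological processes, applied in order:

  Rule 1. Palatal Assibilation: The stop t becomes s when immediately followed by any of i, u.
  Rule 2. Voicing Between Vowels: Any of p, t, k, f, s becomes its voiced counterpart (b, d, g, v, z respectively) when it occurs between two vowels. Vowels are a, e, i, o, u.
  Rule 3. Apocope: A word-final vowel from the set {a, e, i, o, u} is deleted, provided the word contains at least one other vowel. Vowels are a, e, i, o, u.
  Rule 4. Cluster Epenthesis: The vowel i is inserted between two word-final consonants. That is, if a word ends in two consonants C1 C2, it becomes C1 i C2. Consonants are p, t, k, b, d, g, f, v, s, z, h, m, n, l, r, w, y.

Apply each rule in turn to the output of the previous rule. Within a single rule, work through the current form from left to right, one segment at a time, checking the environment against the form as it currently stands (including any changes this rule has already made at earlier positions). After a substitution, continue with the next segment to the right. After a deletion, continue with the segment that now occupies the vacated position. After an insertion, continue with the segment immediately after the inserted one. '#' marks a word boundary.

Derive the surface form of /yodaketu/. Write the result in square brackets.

[yodagez]

Rule 1 Palatal Assibilation: [yodaketu] → [yodakesu]
Rule 2 Voicing Between Vowels: [yodakesu] → [yodagezu]
Rule 3 Apocope: [yodagezu] → [yodagez]
Rule 4 Cluster Epenthesis: no change — [yodagez]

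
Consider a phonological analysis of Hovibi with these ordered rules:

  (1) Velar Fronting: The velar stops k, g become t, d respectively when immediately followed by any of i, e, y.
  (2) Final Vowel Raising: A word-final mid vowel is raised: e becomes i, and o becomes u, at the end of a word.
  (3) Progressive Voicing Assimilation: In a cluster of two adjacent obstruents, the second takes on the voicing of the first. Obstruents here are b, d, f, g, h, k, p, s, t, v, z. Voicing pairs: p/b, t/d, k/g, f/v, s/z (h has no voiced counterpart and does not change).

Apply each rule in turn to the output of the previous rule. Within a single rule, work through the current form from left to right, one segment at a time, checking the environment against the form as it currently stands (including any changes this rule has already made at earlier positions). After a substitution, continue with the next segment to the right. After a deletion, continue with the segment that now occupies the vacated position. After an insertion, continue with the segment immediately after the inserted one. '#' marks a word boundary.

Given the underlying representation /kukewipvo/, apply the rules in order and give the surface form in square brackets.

[kutewipfu]

(1) Velar Fronting: [kukewipvo] → [kutewipvo]
(2) Final Vowel Raising: [kutewipvo] → [kutewipvu]
(3) Progressive Voicing Assimilation: [kutewipvu] → [kutewipfu]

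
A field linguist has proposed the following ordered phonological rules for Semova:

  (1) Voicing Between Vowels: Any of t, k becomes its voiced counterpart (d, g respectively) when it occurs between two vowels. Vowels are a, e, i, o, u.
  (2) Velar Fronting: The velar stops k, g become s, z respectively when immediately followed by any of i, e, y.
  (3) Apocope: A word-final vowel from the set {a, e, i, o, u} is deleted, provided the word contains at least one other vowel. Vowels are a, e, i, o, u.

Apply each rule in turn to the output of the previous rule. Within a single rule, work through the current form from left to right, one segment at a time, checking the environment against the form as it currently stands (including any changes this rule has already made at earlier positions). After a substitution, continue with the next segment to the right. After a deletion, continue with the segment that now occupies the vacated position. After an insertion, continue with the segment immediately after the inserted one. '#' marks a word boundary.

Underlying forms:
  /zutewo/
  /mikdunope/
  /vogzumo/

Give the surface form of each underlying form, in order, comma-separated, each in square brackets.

[zudew], [mikdunop], [vogzum]

/zutewo/:
  (1) Voicing Between Vowels: [zutewo] → [zudewo]
  (2) Velar Fronting: no change — [zudewo]
  (3) Apocope: [zudewo] → [zudew]
/mikdunope/:
  (1) Voicing Between Vowels: no change — [mikdunope]
  (2) Velar Fronting: no change — [mikdunope]
  (3) Apocope: [mikdunope] → [mikdunop]
/vogzumo/:
  (1) Voicing Between Vowels: no change — [vogzumo]
  (2) Velar Fronting: no change — [vogzumo]
  (3) Apocope: [vogzumo] → [vogzum]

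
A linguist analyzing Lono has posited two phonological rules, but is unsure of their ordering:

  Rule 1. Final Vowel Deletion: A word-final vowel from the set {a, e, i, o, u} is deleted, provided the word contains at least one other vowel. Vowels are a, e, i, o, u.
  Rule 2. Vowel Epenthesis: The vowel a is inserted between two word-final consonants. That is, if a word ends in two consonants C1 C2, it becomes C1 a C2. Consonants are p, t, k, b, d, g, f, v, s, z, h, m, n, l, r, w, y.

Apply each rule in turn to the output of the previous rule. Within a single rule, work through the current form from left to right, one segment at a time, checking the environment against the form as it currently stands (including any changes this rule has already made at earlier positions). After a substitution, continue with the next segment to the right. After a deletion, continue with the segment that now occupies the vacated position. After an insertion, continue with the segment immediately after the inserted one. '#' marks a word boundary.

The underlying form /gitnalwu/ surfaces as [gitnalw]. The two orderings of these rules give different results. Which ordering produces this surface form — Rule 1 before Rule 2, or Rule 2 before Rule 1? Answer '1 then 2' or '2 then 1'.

Order 1 then 2:
  1 Final Vowel Deletion: [gitnalwu] → [gitnalw]
  2 Vowel Epenthesis: [gitnalw] → [gitnalaw]
  result: [gitnalaw]
Order 2 then 1:
  2 Vowel Epenthesis: no change — [gitnalwu]
  1 Final Vowel Deletion: [gitnalwu] → [gitnalw]
  result: [gitnalw]

2 then 1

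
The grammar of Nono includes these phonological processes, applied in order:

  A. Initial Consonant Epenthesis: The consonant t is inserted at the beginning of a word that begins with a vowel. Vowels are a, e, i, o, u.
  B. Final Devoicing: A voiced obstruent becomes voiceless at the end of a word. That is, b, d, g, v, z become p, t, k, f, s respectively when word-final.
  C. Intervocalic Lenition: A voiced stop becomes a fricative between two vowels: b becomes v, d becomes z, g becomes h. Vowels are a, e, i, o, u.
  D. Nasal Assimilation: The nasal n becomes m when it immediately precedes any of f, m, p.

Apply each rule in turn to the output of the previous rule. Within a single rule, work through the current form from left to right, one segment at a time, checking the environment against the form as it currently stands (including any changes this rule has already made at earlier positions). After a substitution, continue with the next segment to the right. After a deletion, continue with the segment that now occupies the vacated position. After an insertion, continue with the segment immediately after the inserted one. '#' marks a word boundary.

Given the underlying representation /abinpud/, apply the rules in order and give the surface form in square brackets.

[tavimput]

A Initial Consonant Epenthesis: [abinpud] → [tabinpud]
B Final Devoicing: [tabinpud] → [tabinput]
C Intervocalic Lenition: [tabinput] → [tavinput]
D Nasal Assimilation: [tavinput] → [tavimput]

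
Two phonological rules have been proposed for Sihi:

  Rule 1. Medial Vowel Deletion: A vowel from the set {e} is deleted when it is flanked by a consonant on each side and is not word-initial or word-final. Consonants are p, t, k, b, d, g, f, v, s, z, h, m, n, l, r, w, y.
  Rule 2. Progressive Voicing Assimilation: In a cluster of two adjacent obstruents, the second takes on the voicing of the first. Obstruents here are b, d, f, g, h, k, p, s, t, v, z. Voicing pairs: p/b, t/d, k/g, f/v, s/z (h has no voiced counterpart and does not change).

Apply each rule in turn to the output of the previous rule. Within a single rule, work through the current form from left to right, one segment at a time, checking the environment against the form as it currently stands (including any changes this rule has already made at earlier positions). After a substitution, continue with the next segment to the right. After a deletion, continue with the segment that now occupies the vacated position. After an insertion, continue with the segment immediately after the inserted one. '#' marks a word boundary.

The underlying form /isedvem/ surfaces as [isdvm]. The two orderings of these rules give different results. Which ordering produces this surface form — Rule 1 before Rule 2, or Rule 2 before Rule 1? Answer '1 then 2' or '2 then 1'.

Order 1 then 2:
  1 Medial Vowel Deletion: [isedvem] → [isdvm]
  2 Progressive Voicing Assimilation: [isdvm] → [istfm]
  result: [istfm]
Order 2 then 1:
  2 Progressive Voicing Assimilation: no change — [isedvem]
  1 Medial Vowel Deletion: [isedvem] → [isdvm]
  result: [isdvm]

2 then 1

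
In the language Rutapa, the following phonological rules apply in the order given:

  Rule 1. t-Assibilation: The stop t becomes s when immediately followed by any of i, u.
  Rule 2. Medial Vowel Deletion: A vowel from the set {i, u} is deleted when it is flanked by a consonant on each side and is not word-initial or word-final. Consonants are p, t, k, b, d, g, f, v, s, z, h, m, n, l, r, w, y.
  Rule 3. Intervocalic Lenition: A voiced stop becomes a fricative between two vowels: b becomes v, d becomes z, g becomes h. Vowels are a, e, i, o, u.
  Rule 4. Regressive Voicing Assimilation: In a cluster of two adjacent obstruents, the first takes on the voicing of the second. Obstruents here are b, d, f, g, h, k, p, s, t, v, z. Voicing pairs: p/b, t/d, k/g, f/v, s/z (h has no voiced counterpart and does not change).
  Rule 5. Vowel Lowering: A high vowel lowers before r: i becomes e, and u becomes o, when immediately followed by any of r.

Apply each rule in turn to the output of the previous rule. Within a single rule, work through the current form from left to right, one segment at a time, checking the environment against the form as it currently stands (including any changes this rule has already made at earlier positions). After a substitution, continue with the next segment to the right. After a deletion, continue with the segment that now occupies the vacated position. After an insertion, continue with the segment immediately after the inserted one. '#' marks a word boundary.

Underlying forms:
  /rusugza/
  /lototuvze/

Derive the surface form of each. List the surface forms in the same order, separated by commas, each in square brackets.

[rzgza], [lotozvze]

/rusugza/:
  Rule 1 t-Assibilation: no change — [rusugza]
  Rule 2 Medial Vowel Deletion: [rusugza] → [rsgza]
  Rule 3 Intervocalic Lenition: no change — [rsgza]
  Rule 4 Regressive Voicing Assimilation: [rsgza] → [rzgza]
  Rule 5 Vowel Lowering: no change — [rzgza]
/lototuvze/:
  Rule 1 t-Assibilation: [lototuvze] → [lotosuvze]
  Rule 2 Medial Vowel Deletion: [lotosuvze] → [lotosvze]
  Rule 3 Intervocalic Lenition: no change — [lotosvze]
  Rule 4 Regressive Voicing Assimilation: [lotosvze] → [lotozvze]
  Rule 5 Vowel Lowering: no change — [lotozvze]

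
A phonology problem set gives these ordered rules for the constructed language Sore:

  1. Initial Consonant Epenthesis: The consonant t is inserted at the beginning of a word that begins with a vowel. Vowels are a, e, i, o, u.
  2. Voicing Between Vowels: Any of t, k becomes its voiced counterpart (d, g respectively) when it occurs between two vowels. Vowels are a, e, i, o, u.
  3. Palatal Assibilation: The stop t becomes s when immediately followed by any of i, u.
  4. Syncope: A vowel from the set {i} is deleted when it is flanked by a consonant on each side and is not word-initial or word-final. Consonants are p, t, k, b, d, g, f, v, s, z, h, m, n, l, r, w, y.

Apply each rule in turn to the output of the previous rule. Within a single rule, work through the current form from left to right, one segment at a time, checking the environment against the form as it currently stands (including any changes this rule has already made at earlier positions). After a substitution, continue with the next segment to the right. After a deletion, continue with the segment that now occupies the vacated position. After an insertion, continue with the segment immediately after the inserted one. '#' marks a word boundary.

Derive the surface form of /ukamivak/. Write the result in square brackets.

1 Initial Consonant Epenthesis: [ukamivak] → [tukamivak]
2 Voicing Between Vowels: [tukamivak] → [tugamivak]
3 Palatal Assibilation: [tugamivak] → [sugamivak]
4 Syncope: [sugamivak] → [sugamvak]

[sugamvak]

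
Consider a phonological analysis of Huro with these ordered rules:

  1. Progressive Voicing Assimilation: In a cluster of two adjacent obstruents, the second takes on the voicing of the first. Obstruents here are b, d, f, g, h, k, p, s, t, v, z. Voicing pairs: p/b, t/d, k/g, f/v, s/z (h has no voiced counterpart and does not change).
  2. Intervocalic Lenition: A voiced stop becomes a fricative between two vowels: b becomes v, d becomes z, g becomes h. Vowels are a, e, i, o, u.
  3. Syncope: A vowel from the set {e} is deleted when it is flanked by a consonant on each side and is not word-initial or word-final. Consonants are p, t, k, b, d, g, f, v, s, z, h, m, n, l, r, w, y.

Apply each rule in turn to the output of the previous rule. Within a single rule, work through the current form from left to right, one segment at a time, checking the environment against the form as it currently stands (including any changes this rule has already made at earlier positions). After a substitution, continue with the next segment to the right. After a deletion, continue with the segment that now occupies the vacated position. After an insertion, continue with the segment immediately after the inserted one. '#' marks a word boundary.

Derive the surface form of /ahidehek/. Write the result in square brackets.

[ahizhk]

1 Progressive Voicing Assimilation: no change — [ahidehek]
2 Intervocalic Lenition: [ahidehek] → [ahizehek]
3 Syncope: [ahizehek] → [ahizhk]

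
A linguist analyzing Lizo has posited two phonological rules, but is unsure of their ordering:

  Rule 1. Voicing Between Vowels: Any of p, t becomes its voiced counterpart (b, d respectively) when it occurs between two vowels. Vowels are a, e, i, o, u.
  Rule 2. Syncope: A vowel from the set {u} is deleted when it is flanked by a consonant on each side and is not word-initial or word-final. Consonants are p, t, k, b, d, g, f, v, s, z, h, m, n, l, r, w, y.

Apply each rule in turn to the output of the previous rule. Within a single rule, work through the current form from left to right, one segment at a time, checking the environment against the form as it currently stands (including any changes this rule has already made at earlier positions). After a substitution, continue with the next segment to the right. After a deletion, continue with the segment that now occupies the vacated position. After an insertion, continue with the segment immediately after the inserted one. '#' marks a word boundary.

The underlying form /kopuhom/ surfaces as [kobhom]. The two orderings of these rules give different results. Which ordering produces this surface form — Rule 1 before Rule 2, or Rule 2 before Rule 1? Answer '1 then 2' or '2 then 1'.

1 then 2

Order 1 then 2:
  1 Voicing Between Vowels: [kopuhom] → [kobuhom]
  2 Syncope: [kobuhom] → [kobhom]
  result: [kobhom]
Order 2 then 1:
  2 Syncope: [kopuhom] → [kophom]
  1 Voicing Between Vowels: no change — [kophom]
  result: [kophom]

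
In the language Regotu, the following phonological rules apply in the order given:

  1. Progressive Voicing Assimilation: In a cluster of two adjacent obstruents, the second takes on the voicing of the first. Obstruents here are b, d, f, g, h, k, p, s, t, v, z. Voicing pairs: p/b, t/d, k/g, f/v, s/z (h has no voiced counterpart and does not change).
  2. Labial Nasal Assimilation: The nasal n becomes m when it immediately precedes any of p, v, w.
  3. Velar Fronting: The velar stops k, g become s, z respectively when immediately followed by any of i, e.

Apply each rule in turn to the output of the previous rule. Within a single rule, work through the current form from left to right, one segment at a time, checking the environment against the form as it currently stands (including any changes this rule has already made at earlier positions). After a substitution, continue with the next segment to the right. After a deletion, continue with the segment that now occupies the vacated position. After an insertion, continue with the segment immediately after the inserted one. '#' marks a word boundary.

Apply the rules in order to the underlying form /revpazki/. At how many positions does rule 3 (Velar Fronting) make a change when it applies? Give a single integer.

1 Progressive Voicing Assimilation: [revpazki] → [revbazgi]
2 Labial Nasal Assimilation: no change — [revbazgi]
3 Velar Fronting: [revbazgi] → [revbazzi]
Rule 3 changed 1 position(s).

1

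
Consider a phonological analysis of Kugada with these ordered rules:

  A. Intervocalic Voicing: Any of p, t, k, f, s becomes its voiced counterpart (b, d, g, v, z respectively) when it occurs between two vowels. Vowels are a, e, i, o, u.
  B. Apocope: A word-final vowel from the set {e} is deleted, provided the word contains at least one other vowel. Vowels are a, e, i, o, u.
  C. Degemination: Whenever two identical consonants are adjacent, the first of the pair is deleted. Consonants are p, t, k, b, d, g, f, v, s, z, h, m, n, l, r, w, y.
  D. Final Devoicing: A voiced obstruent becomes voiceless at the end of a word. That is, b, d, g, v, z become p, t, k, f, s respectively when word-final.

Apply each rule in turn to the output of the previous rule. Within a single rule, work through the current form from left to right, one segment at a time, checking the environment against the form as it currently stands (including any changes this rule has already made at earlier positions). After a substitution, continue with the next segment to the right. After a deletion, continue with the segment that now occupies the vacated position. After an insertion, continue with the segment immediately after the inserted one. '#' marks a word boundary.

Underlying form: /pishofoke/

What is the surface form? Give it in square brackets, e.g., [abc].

A Intervocalic Voicing: [pishofoke] → [pishovoge]
B Apocope: [pishovoge] → [pishovog]
C Degemination: no change — [pishovog]
D Final Devoicing: [pishovog] → [pishovok]

[pishovok]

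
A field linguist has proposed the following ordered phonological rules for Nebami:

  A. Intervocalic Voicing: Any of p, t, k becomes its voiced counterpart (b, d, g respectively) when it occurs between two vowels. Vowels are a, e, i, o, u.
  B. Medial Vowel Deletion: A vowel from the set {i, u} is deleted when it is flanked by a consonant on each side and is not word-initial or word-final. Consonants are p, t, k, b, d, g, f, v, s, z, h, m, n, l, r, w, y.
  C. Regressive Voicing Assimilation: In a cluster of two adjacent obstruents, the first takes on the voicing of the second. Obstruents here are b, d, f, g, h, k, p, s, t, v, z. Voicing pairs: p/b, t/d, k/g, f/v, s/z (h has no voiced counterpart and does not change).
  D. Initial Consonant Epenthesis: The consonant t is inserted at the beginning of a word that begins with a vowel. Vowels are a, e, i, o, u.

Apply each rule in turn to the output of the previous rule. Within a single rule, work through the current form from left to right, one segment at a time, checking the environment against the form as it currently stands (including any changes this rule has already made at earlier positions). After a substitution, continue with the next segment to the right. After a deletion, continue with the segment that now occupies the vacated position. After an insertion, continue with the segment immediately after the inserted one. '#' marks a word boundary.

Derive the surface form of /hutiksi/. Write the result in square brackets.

[htksi]

A Intervocalic Voicing: [hutiksi] → [hudiksi]
B Medial Vowel Deletion: [hudiksi] → [hdksi]
C Regressive Voicing Assimilation: [hdksi] → [htksi]
D Initial Consonant Epenthesis: no change — [htksi]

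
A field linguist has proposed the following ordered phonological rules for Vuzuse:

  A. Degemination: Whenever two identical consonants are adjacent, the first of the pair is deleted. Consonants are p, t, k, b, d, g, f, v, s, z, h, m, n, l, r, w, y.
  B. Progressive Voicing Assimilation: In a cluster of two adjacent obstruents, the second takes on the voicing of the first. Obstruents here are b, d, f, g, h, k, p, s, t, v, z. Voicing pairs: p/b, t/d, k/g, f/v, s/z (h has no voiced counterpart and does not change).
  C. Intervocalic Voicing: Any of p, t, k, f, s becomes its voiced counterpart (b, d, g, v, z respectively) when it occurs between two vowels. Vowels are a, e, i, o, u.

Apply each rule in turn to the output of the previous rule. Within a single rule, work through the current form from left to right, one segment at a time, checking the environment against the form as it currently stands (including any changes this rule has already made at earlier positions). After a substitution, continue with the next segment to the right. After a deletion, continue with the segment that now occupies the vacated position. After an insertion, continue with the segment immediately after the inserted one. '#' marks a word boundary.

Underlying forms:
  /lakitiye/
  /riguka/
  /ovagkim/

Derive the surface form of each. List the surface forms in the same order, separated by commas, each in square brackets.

[lagidiye], [riguga], [ovaggim]

/lakitiye/:
  A Degemination: no change — [lakitiye]
  B Progressive Voicing Assimilation: no change — [lakitiye]
  C Intervocalic Voicing: [lakitiye] → [lagidiye]
/riguka/:
  A Degemination: no change — [riguka]
  B Progressive Voicing Assimilation: no change — [riguka]
  C Intervocalic Voicing: [riguka] → [riguga]
/ovagkim/:
  A Degemination: no change — [ovagkim]
  B Progressive Voicing Assimilation: [ovagkim] → [ovaggim]
  C Intervocalic Voicing: no change — [ovaggim]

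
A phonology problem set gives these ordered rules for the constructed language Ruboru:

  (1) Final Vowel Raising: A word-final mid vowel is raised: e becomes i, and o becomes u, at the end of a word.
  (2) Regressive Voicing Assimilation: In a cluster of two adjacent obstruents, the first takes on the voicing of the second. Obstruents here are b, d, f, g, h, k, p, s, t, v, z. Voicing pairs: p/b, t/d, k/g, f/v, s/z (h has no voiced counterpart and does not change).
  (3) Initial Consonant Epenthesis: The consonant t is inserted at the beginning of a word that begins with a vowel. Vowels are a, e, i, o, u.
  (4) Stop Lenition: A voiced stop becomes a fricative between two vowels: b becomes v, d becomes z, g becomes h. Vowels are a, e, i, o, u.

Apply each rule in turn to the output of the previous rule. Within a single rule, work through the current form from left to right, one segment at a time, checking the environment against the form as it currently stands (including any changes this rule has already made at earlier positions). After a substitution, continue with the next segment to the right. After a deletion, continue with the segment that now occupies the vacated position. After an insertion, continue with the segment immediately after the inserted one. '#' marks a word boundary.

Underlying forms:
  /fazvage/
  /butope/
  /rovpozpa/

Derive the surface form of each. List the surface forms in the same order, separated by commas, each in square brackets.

/fazvage/:
  (1) Final Vowel Raising: [fazvage] → [fazvagi]
  (2) Regressive Voicing Assimilation: no change — [fazvagi]
  (3) Initial Consonant Epenthesis: no change — [fazvagi]
  (4) Stop Lenition: [fazvagi] → [fazvahi]
/butope/:
  (1) Final Vowel Raising: [butope] → [butopi]
  (2) Regressive Voicing Assimilation: no change — [butopi]
  (3) Initial Consonant Epenthesis: no change — [butopi]
  (4) Stop Lenition: no change — [butopi]
/rovpozpa/:
  (1) Final Vowel Raising: no change — [rovpozpa]
  (2) Regressive Voicing Assimilation: [rovpozpa] → [rofpospa]
  (3) Initial Consonant Epenthesis: no change — [rofpospa]
  (4) Stop Lenition: no change — [rofpospa]

[fazvahi], [butopi], [rofpospa]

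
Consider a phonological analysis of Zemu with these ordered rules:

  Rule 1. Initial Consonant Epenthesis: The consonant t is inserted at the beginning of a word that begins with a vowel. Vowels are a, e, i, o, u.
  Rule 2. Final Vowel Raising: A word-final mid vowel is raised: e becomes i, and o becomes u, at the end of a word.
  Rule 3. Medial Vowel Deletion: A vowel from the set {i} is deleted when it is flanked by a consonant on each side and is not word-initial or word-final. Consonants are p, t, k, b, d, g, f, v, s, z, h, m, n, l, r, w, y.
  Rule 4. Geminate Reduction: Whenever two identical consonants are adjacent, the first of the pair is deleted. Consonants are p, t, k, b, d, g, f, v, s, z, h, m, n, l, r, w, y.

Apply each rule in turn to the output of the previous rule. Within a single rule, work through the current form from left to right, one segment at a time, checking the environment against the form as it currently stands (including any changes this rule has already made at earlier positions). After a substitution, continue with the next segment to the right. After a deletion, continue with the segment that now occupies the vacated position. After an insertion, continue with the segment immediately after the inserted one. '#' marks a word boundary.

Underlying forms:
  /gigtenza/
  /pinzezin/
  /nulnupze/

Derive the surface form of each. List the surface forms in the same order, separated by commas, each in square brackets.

[gtenza], [pnzezn], [nulnupzi]

/gigtenza/:
  Rule 1 Initial Consonant Epenthesis: no change — [gigtenza]
  Rule 2 Final Vowel Raising: no change — [gigtenza]
  Rule 3 Medial Vowel Deletion: [gigtenza] → [ggtenza]
  Rule 4 Geminate Reduction: [ggtenza] → [gtenza]
/pinzezin/:
  Rule 1 Initial Consonant Epenthesis: no change — [pinzezin]
  Rule 2 Final Vowel Raising: no change — [pinzezin]
  Rule 3 Medial Vowel Deletion: [pinzezin] → [pnzezn]
  Rule 4 Geminate Reduction: no change — [pnzezn]
/nulnupze/:
  Rule 1 Initial Consonant Epenthesis: no change — [nulnupze]
  Rule 2 Final Vowel Raising: [nulnupze] → [nulnupzi]
  Rule 3 Medial Vowel Deletion: no change — [nulnupzi]
  Rule 4 Geminate Reduction: no change — [nulnupzi]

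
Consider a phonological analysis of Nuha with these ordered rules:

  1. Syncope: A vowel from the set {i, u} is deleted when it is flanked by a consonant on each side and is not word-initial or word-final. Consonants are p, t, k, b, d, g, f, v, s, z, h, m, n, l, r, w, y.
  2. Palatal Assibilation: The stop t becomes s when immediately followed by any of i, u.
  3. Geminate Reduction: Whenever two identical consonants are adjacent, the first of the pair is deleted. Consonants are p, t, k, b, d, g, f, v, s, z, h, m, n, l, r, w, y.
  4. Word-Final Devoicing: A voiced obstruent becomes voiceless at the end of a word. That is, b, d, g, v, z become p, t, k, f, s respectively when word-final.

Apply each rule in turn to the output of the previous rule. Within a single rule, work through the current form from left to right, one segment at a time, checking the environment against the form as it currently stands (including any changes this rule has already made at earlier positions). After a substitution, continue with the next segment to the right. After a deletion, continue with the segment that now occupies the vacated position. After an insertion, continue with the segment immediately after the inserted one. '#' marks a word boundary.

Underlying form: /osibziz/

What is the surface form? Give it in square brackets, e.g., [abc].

1 Syncope: [osibziz] → [osbzz]
2 Palatal Assibilation: no change — [osbzz]
3 Geminate Reduction: [osbzz] → [osbz]
4 Word-Final Devoicing: [osbz] → [osbs]

[osbs]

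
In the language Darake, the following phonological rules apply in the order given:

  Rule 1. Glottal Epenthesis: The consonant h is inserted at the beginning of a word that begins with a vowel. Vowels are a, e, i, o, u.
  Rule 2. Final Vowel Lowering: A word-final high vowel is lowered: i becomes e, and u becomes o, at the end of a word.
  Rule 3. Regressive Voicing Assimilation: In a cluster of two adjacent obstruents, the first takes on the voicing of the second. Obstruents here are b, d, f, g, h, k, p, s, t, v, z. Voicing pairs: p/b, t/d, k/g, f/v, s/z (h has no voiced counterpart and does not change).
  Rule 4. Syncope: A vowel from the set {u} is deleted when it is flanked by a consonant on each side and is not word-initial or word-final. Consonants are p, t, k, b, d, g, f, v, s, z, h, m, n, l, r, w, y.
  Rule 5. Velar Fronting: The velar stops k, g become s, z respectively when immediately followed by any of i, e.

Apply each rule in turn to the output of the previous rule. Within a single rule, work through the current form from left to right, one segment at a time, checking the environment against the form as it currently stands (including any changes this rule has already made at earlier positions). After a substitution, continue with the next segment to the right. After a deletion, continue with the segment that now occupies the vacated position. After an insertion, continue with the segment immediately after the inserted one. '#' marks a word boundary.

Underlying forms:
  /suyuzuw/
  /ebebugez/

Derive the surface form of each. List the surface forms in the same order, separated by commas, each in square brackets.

[syzw], [hebebzez]

/suyuzuw/:
  Rule 1 Glottal Epenthesis: no change — [suyuzuw]
  Rule 2 Final Vowel Lowering: no change — [suyuzuw]
  Rule 3 Regressive Voicing Assimilation: no change — [suyuzuw]
  Rule 4 Syncope: [suyuzuw] → [syzw]
  Rule 5 Velar Fronting: no change — [syzw]
/ebebugez/:
  Rule 1 Glottal Epenthesis: [ebebugez] → [hebebugez]
  Rule 2 Final Vowel Lowering: no change — [hebebugez]
  Rule 3 Regressive Voicing Assimilation: no change — [hebebugez]
  Rule 4 Syncope: [hebebugez] → [hebebgez]
  Rule 5 Velar Fronting: [hebebgez] → [hebebzez]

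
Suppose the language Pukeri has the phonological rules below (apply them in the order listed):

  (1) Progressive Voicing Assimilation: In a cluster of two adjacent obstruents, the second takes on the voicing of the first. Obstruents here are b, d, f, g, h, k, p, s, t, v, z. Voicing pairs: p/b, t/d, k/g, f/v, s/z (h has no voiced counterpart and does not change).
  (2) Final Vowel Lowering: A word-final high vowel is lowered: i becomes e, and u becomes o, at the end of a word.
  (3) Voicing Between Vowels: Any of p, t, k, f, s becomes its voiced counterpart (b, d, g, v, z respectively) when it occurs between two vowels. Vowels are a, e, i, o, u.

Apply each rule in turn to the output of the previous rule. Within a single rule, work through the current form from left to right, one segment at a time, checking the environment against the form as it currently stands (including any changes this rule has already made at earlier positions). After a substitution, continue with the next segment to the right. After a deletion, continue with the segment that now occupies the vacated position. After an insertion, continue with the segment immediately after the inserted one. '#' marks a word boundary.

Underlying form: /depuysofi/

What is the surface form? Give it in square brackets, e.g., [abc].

[debuysove]

(1) Progressive Voicing Assimilation: no change — [depuysofi]
(2) Final Vowel Lowering: [depuysofi] → [depuysofe]
(3) Voicing Between Vowels: [depuysofe] → [debuysove]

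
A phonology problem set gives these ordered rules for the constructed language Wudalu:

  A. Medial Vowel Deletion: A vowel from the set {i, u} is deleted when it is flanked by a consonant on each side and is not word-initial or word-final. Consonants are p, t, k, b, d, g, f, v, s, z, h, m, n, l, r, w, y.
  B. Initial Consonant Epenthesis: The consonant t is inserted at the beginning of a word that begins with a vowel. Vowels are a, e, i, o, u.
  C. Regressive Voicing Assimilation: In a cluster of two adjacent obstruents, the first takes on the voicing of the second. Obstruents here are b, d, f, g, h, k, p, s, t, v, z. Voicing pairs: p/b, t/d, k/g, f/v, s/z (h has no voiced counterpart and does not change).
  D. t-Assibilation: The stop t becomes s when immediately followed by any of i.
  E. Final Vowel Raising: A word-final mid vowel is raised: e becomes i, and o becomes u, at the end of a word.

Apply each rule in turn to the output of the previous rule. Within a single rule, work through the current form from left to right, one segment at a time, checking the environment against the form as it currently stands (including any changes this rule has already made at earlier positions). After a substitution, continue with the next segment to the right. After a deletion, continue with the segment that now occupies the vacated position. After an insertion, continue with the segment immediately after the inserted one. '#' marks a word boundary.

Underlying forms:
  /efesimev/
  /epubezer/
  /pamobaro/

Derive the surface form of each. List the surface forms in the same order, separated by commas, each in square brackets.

[tefesmev], [tebbezer], [pamobaru]

/efesimev/:
  A Medial Vowel Deletion: [efesimev] → [efesmev]
  B Initial Consonant Epenthesis: [efesmev] → [tefesmev]
  C Regressive Voicing Assimilation: no change — [tefesmev]
  D t-Assibilation: no change — [tefesmev]
  E Final Vowel Raising: no change — [tefesmev]
/epubezer/:
  A Medial Vowel Deletion: [epubezer] → [epbezer]
  B Initial Consonant Epenthesis: [epbezer] → [tepbezer]
  C Regressive Voicing Assimilation: [tepbezer] → [tebbezer]
  D t-Assibilation: no change — [tebbezer]
  E Final Vowel Raising: no change — [tebbezer]
/pamobaro/:
  A Medial Vowel Deletion: no change — [pamobaro]
  B Initial Consonant Epenthesis: no change — [pamobaro]
  C Regressive Voicing Assimilation: no change — [pamobaro]
  D t-Assibilation: no change — [pamobaro]
  E Final Vowel Raising: [pamobaro] → [pamobaru]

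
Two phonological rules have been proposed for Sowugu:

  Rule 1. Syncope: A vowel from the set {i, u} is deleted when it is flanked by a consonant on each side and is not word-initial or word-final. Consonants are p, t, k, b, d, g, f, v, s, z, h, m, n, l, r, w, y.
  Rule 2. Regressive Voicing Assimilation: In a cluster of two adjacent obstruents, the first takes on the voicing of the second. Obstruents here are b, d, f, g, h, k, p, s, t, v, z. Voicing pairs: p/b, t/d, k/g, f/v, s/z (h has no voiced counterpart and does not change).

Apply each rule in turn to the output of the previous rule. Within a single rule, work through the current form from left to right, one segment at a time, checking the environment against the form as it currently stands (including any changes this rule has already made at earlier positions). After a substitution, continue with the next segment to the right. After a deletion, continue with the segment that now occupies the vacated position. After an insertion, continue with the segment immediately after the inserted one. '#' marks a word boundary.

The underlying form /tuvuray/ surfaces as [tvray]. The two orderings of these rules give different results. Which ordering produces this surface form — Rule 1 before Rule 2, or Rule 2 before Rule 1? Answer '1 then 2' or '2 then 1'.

Order 1 then 2:
  1 Syncope: [tuvuray] → [tvray]
  2 Regressive Voicing Assimilation: [tvray] → [dvray]
  result: [dvray]
Order 2 then 1:
  2 Regressive Voicing Assimilation: no change — [tuvuray]
  1 Syncope: [tuvuray] → [tvray]
  result: [tvray]

2 then 1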